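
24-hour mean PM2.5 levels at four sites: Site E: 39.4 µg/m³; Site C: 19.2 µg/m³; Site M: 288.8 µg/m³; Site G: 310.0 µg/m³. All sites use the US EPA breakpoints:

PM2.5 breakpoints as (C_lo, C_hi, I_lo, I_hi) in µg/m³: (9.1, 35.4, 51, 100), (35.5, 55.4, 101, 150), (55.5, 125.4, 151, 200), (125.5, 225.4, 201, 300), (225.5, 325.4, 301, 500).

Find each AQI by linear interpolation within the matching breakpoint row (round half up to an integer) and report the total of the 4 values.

Site E: 39.4 ∈ [35.5, 55.4] ↔ index [101, 150].
101 + (39.4−35.5)·(150−101)/(55.4−35.5) = 101 + 3.9·49/19.9 ≈ 110.60, so AQI = 111.
Site C: 19.2 lies in 9.1–35.4, so I_lo=51, I_hi=100, C_lo=9.1, C_hi=35.4.
(100−51)/(35.4−9.1) × (19.2−9.1) + 51 = 49/26.3 × 10.1 + 51 ≈ 69.82 → 70.
Site M: row 225.5–325.4 (AQI 301–500). (500−301)·(288.8−225.5)/(325.4−225.5) + 301 = 199·63.3/99.9 + 301 ≈ 427.09 → 427.
Site G: 310.0 lies in 225.5–325.4, so I_lo=301, I_hi=500, C_lo=225.5, C_hi=325.4.
(500−301)/(325.4−225.5) × (310.0−225.5) + 301 = 199/99.9 × 84.5 + 301 ≈ 469.32 → 469.
AQIs: Site E=111, Site C=70, Site M=427, Site G=469. Sum = 111 + 70 + 427 + 469 = 1077.

1077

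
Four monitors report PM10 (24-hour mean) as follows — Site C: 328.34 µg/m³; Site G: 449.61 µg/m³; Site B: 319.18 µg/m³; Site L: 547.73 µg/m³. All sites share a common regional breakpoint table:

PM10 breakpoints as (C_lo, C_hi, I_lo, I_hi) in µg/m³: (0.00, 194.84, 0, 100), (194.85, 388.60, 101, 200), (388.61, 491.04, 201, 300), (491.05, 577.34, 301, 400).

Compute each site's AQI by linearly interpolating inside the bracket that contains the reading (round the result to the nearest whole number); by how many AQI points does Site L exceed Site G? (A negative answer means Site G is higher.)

106

Site C: row 194.85–388.60 (AQI 101–200). (200−101)·(328.34−194.85)/(388.60−194.85) + 101 = 99·133.49/193.75 + 101 ≈ 169.21 → 169.
Site G: row 388.61–491.04 (AQI 201–300). (300−201)·(449.61−388.61)/(491.04−388.61) + 201 = 99·61.00/102.43 + 201 ≈ 259.96 → 260.
Site B: 319.18 ∈ [194.85, 388.60] ↔ index [101, 200].
101 + (319.18−194.85)·(200−101)/(388.60−194.85) = 101 + 124.33·99/193.75 ≈ 164.53, so AQI = 165.
Site L: 547.73 ∈ [491.05, 577.34] ↔ index [301, 400].
301 + (547.73−491.05)·(400−301)/(577.34−491.05) = 301 + 56.68·99/86.29 ≈ 366.03, so AQI = 366.
AQIs: Site C=169, Site G=260, Site B=165, Site L=366. Site L (366) − Site G (260) = 106.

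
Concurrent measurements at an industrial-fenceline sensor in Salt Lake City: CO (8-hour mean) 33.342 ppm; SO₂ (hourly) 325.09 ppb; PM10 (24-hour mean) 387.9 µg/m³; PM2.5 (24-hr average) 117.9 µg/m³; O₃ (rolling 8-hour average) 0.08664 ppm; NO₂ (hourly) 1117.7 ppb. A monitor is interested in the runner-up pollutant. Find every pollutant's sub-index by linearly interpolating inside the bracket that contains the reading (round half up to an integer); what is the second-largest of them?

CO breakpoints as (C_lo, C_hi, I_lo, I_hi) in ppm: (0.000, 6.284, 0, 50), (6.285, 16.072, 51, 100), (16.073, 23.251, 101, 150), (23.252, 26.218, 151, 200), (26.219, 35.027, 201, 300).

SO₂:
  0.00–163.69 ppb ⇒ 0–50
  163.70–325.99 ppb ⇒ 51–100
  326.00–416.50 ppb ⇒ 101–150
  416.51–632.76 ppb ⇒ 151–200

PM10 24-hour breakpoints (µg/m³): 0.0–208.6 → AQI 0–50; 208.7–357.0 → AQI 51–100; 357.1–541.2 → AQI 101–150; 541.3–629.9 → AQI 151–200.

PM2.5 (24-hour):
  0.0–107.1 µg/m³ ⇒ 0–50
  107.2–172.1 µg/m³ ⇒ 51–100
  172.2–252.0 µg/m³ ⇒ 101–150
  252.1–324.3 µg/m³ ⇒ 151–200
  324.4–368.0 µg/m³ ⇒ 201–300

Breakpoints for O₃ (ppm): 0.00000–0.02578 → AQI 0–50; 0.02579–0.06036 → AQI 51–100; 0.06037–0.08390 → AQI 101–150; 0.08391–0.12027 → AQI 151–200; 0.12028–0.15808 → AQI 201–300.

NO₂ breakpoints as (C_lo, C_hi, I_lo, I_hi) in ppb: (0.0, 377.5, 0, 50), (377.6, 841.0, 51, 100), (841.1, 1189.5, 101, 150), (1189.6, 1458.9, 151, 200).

155

CO 33.342: bracket 26.219–35.027 → index 201–300; slope 99/8.808, offset 7.123.
AQI = 201 + 99/8.808·7.123 ≈ 281.06 ⇒ 281.
SO₂ 325.09: bracket 163.70–325.99 → index 51–100; slope 49/162.29, offset 161.39.
AQI = 51 + 49/162.29·161.39 ≈ 99.73 ⇒ 100.
PM10: row 357.1–541.2 (AQI 101–150). (150−101)·(387.9−357.1)/(541.2−357.1) + 101 = 49·30.8/184.1 + 101 ≈ 109.20 → 109.
PM2.5: row 107.2–172.1 (AQI 51–100). (100−51)·(117.9−107.2)/(172.1−107.2) + 51 = 49·10.7/64.9 + 51 ≈ 59.08 → 59.
O₃: row 0.08391–0.12027 (AQI 151–200). (200−151)·(0.08664−0.08391)/(0.12027−0.08391) + 151 = 49·0.00273/0.03636 + 151 ≈ 154.68 → 155.
NO₂ 1117.7: bracket 841.1–1189.5 → index 101–150; slope 49/348.4, offset 276.6.
AQI = 101 + 49/348.4·276.6 ≈ 139.90 ⇒ 140.
Sub-indices: CO→281, SO₂→100, PM10→109, PM2.5→59, O₃→155, NO₂→140. Ranked high→low: 281, 155, 140, 109, 100, 59. Second-highest sub-index = 155.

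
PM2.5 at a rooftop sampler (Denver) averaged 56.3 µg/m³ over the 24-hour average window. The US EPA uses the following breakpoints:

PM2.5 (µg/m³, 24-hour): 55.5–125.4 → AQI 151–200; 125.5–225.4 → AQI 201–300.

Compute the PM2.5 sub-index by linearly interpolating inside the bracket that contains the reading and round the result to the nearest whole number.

152

PM2.5: row 55.5–125.4 (AQI 151–200). (200−151)·(56.3−55.5)/(125.4−55.5) + 151 = 49·0.8/69.9 + 151 ≈ 151.56 → 152.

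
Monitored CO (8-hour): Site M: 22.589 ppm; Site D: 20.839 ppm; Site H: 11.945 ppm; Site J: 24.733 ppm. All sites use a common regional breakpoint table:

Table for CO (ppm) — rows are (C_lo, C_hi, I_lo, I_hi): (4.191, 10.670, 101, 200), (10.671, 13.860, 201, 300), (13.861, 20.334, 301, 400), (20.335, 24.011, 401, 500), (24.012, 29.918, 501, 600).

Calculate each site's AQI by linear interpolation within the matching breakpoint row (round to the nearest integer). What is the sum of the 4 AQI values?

Site M: 22.589 ∈ [20.335, 24.011] ↔ index [401, 500].
401 + (22.589−20.335)·(500−401)/(24.011−20.335) = 401 + 2.254·99/3.676 ≈ 461.70, so AQI = 462.
Site D: row 20.335–24.011 (AQI 401–500). (500−401)·(20.839−20.335)/(24.011−20.335) + 401 = 99·0.504/3.676 + 401 ≈ 414.57 → 415.
Site H: 11.945 lies in 10.671–13.860, so I_lo=201, I_hi=300, C_lo=10.671, C_hi=13.860.
(300−201)/(13.860−10.671) × (11.945−10.671) + 201 = 99/3.189 × 1.274 + 201 ≈ 240.55 → 241.
Site J 24.733: bracket 24.012–29.918 → index 501–600; slope 99/5.906, offset 0.721.
AQI = 501 + 99/5.906·0.721 ≈ 513.09 ⇒ 513.
AQIs: Site M=462, Site D=415, Site H=241, Site J=513. Sum = 462 + 415 + 241 + 513 = 1631.

1631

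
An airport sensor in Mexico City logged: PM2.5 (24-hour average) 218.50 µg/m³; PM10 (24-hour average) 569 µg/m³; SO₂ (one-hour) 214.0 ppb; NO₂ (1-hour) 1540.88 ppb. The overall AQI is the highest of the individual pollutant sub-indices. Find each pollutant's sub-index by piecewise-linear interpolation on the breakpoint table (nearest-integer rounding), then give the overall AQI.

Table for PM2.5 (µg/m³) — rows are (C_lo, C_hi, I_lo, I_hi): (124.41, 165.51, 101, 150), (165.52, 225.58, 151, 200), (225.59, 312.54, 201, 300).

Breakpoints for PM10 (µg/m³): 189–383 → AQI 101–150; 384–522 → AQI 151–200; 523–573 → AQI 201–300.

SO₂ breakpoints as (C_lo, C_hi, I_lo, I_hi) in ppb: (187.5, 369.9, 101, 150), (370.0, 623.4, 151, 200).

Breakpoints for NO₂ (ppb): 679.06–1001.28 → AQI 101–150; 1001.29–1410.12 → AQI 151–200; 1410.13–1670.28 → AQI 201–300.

PM2.5: 218.50 lies in 165.52–225.58, so I_lo=151, I_hi=200, C_lo=165.52, C_hi=225.58.
(200−151)/(225.58−165.52) × (218.50−165.52) + 151 = 49/60.06 × 52.98 + 151 ≈ 194.22 → 194.
PM10: 569 lies in 523–573, so I_lo=201, I_hi=300, C_lo=523, C_hi=573.
(300−201)/(573−523) × (569−523) + 201 = 99/50 × 46 + 201 ≈ 292.08 → 292.
SO₂ 214.0: bracket 187.5–369.9 → index 101–150; slope 49/182.4, offset 26.5.
AQI = 101 + 49/182.4·26.5 ≈ 108.12 ⇒ 108.
NO₂: 1540.88 lies in 1410.13–1670.28, so I_lo=201, I_hi=300, C_lo=1410.13, C_hi=1670.28.
(300−201)/(1670.28−1410.13) × (1540.88−1410.13) + 201 = 99/260.15 × 130.75 + 201 ≈ 250.76 → 251.
Sub-indices: PM2.5→194, PM10→292, SO₂→108, NO₂→251. Overall AQI = max = 292; dominant pollutant is PM10.

292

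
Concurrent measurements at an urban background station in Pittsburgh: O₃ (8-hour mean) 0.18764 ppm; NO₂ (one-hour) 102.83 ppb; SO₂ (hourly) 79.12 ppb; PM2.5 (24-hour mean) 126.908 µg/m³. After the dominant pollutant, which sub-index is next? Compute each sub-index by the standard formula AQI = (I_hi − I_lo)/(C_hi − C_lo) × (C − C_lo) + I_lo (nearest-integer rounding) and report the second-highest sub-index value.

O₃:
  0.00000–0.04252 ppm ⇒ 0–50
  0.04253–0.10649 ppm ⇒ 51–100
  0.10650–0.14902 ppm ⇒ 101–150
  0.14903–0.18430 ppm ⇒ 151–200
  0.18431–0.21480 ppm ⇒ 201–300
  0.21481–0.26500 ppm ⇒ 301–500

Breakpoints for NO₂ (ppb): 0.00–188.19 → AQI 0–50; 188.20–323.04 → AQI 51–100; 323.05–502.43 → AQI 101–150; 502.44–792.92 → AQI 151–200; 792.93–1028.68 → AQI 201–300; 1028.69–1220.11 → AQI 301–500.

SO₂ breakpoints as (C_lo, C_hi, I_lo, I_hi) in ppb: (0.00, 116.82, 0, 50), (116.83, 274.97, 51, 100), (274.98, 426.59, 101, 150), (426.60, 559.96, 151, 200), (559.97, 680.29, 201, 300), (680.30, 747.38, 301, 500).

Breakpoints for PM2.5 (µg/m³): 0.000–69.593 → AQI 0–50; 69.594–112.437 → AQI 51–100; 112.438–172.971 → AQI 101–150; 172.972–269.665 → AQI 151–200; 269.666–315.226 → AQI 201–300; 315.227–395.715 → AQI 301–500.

113

O₃ 0.18764: bracket 0.18431–0.21480 → index 201–300; slope 99/0.03049, offset 0.00333.
AQI = 201 + 99/0.03049·0.00333 ≈ 211.81 ⇒ 212.
NO₂ 102.83: bracket 0.00–188.19 → index 0–50; slope 50/188.19, offset 102.83.
AQI = 0 + 50/188.19·102.83 ≈ 27.32 ⇒ 27.
SO₂: row 0.00–116.82 (AQI 0–50). (50−0)·(79.12−0.00)/(116.82−0.00) + 0 = 50·79.12/116.82 + 0 ≈ 33.86 → 34.
PM2.5 126.908: bracket 112.438–172.971 → index 101–150; slope 49/60.533, offset 14.470.
AQI = 101 + 49/60.533·14.470 ≈ 112.71 ⇒ 113.
Sub-indices: O₃→212, NO₂→27, SO₂→34, PM2.5→113. Ranked high→low: 212, 113, 34, 27. Second-highest sub-index = 113.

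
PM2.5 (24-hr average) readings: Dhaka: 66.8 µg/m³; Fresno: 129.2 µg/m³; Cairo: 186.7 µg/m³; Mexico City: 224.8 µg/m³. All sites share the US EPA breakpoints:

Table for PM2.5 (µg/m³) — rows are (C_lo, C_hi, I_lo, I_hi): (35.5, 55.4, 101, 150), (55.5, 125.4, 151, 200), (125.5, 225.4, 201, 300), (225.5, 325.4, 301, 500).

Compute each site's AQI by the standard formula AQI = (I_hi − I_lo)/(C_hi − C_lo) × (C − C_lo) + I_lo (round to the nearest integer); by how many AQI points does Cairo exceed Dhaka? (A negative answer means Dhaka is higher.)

103

Dhaka: 66.8 lies in 55.5–125.4, so I_lo=151, I_hi=200, C_lo=55.5, C_hi=125.4.
(200−151)/(125.4−55.5) × (66.8−55.5) + 151 = 49/69.9 × 11.3 + 151 ≈ 158.92 → 159.
Fresno: row 125.5–225.4 (AQI 201–300). (300−201)·(129.2−125.5)/(225.4−125.5) + 201 = 99·3.7/99.9 + 201 ≈ 204.67 → 205.
Cairo: 186.7 lies in 125.5–225.4, so I_lo=201, I_hi=300, C_lo=125.5, C_hi=225.4.
(300−201)/(225.4−125.5) × (186.7−125.5) + 201 = 99/99.9 × 61.2 + 201 ≈ 261.65 → 262.
Mexico City: 224.8 ∈ [125.5, 225.4] ↔ index [201, 300].
201 + (224.8−125.5)·(300−201)/(225.4−125.5) = 201 + 99.3·99/99.9 ≈ 299.41, so AQI = 299.
AQIs: Dhaka=159, Fresno=205, Cairo=262, Mexico City=299. Cairo (262) − Dhaka (159) = 103.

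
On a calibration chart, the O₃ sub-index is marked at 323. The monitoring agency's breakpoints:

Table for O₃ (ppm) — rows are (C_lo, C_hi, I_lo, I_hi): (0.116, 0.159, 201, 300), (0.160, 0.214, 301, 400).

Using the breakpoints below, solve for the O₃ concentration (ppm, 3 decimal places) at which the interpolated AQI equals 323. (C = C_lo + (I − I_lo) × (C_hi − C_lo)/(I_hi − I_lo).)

0.172

AQI 323 lies in the 301–400 band, which corresponds to 0.160–0.214 ppm.
C = 0.160 + (323−301)×(0.214−0.160)/(400−301) = 0.160 + 22×0.054/99 ≈ 0.17200 ppm → 0.172 ppm to 3 dp.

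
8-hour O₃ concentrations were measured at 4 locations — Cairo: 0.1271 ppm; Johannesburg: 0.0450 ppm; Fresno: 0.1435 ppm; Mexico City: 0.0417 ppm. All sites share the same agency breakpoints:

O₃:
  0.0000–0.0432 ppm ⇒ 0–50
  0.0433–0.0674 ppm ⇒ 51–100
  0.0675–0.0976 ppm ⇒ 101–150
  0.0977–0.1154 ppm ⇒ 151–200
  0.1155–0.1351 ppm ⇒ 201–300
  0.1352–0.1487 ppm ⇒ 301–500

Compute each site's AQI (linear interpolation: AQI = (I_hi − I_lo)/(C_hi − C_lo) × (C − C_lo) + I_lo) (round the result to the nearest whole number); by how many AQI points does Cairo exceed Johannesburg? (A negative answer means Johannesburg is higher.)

206

Cairo: 0.1271 lies in 0.1155–0.1351, so I_lo=201, I_hi=300, C_lo=0.1155, C_hi=0.1351.
(300−201)/(0.1351−0.1155) × (0.1271−0.1155) + 201 = 99/0.0196 × 0.0116 + 201 ≈ 259.59 → 260.
Johannesburg: 0.0450 lies in 0.0433–0.0674, so I_lo=51, I_hi=100, C_lo=0.0433, C_hi=0.0674.
(100−51)/(0.0674−0.0433) × (0.0450−0.0433) + 51 = 49/0.0241 × 0.0017 + 51 ≈ 54.46 → 54.
Fresno 0.1435: bracket 0.1352–0.1487 → index 301–500; slope 199/0.0135, offset 0.0083.
AQI = 301 + 199/0.0135·0.0083 ≈ 423.35 ⇒ 423.
Mexico City: 0.0417 ∈ [0.0000, 0.0432] ↔ index [0, 50].
0 + (0.0417−0.0000)·(50−0)/(0.0432−0.0000) = 0 + 0.0417·50/0.0432 ≈ 48.26, so AQI = 48.
AQIs: Cairo=260, Johannesburg=54, Fresno=423, Mexico City=48. Cairo (260) − Johannesburg (54) = 206.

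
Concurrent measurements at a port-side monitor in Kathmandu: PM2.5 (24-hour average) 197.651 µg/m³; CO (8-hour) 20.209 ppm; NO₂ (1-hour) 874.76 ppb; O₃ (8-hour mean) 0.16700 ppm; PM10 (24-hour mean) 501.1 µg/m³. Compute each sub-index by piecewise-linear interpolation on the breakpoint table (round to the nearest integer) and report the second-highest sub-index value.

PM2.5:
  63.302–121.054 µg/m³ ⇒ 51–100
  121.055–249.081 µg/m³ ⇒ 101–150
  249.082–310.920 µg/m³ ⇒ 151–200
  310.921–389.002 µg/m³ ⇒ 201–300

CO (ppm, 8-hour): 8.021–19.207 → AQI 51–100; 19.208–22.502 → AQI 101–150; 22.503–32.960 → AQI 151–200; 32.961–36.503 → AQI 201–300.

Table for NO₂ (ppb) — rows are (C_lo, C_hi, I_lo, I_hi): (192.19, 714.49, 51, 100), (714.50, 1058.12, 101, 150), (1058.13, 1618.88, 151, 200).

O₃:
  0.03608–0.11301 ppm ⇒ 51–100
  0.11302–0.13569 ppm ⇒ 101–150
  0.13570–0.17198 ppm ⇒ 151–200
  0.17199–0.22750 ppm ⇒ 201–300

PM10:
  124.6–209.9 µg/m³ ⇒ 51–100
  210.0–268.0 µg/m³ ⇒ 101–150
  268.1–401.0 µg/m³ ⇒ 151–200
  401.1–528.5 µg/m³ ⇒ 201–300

PM2.5: 197.651 ∈ [121.055, 249.081] ↔ index [101, 150].
101 + (197.651−121.055)·(150−101)/(249.081−121.055) = 101 + 76.596·49/128.026 ≈ 130.32, so AQI = 130.
CO: 20.209 lies in 19.208–22.502, so I_lo=101, I_hi=150, C_lo=19.208, C_hi=22.502.
(150−101)/(22.502−19.208) × (20.209−19.208) + 101 = 49/3.294 × 1.001 + 101 ≈ 115.89 → 116.
NO₂: row 714.50–1058.12 (AQI 101–150). (150−101)·(874.76−714.50)/(1058.12−714.50) + 101 = 49·160.26/343.62 + 101 ≈ 123.85 → 124.
O₃: 0.16700 ∈ [0.13570, 0.17198] ↔ index [151, 200].
151 + (0.16700−0.13570)·(200−151)/(0.17198−0.13570) = 151 + 0.03130·49/0.03628 ≈ 193.27, so AQI = 193.
PM10: 501.1 lies in 401.1–528.5, so I_lo=201, I_hi=300, C_lo=401.1, C_hi=528.5.
(300−201)/(528.5−401.1) × (501.1−401.1) + 201 = 99/127.4 × 100.0 + 201 ≈ 278.71 → 279.
Sub-indices: PM2.5→130, CO→116, NO₂→124, O₃→193, PM10→279. Ranked high→low: 279, 193, 130, 124, 116. Second-highest sub-index = 193.

193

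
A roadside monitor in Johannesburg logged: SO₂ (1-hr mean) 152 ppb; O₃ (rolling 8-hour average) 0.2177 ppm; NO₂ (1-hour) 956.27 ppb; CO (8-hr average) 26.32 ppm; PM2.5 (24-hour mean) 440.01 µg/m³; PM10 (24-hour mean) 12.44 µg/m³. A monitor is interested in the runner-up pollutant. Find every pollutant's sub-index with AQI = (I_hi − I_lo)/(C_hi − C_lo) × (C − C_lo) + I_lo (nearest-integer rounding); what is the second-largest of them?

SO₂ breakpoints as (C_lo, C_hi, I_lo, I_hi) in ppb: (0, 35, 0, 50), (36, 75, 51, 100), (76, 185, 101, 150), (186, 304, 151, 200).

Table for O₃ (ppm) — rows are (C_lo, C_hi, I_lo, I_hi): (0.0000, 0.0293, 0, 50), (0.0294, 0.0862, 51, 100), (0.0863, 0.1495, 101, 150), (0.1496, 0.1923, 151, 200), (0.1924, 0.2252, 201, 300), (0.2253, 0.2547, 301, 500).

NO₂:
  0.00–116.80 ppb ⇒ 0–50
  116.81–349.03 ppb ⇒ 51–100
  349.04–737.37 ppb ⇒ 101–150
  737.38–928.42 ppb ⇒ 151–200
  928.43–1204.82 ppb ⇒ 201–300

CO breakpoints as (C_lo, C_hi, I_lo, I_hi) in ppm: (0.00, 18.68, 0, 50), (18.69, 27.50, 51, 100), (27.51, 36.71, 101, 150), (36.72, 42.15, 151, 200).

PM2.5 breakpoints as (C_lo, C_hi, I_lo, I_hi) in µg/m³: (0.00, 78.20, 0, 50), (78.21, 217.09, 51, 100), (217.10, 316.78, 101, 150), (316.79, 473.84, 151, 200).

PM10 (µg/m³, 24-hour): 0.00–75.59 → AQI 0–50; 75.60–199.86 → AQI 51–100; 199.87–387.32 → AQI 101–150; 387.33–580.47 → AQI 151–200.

211

SO₂ 152: bracket 76–185 → index 101–150; slope 49/109, offset 76.
AQI = 101 + 49/109·76 ≈ 135.17 ⇒ 135.
O₃: 0.2177 lies in 0.1924–0.2252, so I_lo=201, I_hi=300, C_lo=0.1924, C_hi=0.2252.
(300−201)/(0.2252−0.1924) × (0.2177−0.1924) + 201 = 99/0.0328 × 0.0253 + 201 ≈ 277.36 → 277.
NO₂: 956.27 lies in 928.43–1204.82, so I_lo=201, I_hi=300, C_lo=928.43, C_hi=1204.82.
(300−201)/(1204.82−928.43) × (956.27−928.43) + 201 = 99/276.39 × 27.84 + 201 ≈ 210.97 → 211.
CO: row 18.69–27.50 (AQI 51–100). (100−51)·(26.32−18.69)/(27.50−18.69) + 51 = 49·7.63/8.81 + 51 ≈ 93.44 → 93.
PM2.5: 440.01 lies in 316.79–473.84, so I_lo=151, I_hi=200, C_lo=316.79, C_hi=473.84.
(200−151)/(473.84−316.79) × (440.01−316.79) + 151 = 49/157.05 × 123.22 + 151 ≈ 189.44 → 189.
PM10: row 0.00–75.59 (AQI 0–50). (50−0)·(12.44−0.00)/(75.59−0.00) + 0 = 50·12.44/75.59 + 0 ≈ 8.23 → 8.
Sub-indices: SO₂→135, O₃→277, NO₂→211, CO→93, PM2.5→189, PM10→8. Ranked high→low: 277, 211, 189, 135, 93, 8. Second-highest sub-index = 211.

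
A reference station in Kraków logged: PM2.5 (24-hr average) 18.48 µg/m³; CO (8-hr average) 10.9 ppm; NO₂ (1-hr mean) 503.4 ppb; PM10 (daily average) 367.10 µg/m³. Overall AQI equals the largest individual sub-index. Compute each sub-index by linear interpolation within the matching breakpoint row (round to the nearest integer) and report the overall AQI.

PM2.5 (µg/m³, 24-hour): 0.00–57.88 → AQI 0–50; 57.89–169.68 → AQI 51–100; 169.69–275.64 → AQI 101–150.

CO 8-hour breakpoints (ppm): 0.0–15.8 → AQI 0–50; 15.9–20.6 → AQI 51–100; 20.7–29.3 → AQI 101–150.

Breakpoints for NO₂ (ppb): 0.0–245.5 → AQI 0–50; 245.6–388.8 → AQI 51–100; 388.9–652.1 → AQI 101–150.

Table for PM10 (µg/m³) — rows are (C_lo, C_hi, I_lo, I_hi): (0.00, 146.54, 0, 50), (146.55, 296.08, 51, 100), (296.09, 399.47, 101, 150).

135

PM2.5: row 0.00–57.88 (AQI 0–50). (50−0)·(18.48−0.00)/(57.88−0.00) + 0 = 50·18.48/57.88 + 0 ≈ 15.96 → 16.
CO: 10.9 ∈ [0.0, 15.8] ↔ index [0, 50].
0 + (10.9−0.0)·(50−0)/(15.8−0.0) = 0 + 10.9·50/15.8 ≈ 34.49, so AQI = 34.
NO₂: 503.4 lies in 388.9–652.1, so I_lo=101, I_hi=150, C_lo=388.9, C_hi=652.1.
(150−101)/(652.1−388.9) × (503.4−388.9) + 101 = 49/263.2 × 114.5 + 101 ≈ 122.32 → 122.
PM10: row 296.09–399.47 (AQI 101–150). (150−101)·(367.10−296.09)/(399.47−296.09) + 101 = 49·71.01/103.38 + 101 ≈ 134.66 → 135.
Sub-indices: PM2.5→16, CO→34, NO₂→122, PM10→135. Overall AQI = max = 135; dominant pollutant is PM10.
AQI 135: Unhealthy for Sensitive Groups.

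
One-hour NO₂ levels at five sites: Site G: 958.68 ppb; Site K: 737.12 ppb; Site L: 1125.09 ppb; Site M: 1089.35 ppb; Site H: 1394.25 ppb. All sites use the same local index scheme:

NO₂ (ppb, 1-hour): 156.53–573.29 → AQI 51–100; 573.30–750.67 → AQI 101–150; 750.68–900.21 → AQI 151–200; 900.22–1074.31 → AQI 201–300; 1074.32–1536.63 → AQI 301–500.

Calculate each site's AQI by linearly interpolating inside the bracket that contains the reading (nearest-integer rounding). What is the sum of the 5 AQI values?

1449

Site G 958.68: bracket 900.22–1074.31 → index 201–300; slope 99/174.09, offset 58.46.
AQI = 201 + 99/174.09·58.46 ≈ 234.24 ⇒ 234.
Site K 737.12: bracket 573.30–750.67 → index 101–150; slope 49/177.37, offset 163.82.
AQI = 101 + 49/177.37·163.82 ≈ 146.26 ⇒ 146.
Site L: 1125.09 ∈ [1074.32, 1536.63] ↔ index [301, 500].
301 + (1125.09−1074.32)·(500−301)/(1536.63−1074.32) = 301 + 50.77·199/462.31 ≈ 322.85, so AQI = 323.
Site M: 1089.35 lies in 1074.32–1536.63, so I_lo=301, I_hi=500, C_lo=1074.32, C_hi=1536.63.
(500−301)/(1536.63−1074.32) × (1089.35−1074.32) + 301 = 199/462.31 × 15.03 + 301 ≈ 307.47 → 307.
Site H: row 1074.32–1536.63 (AQI 301–500). (500−301)·(1394.25−1074.32)/(1536.63−1074.32) + 301 = 199·319.93/462.31 + 301 ≈ 438.71 → 439.
AQIs: Site G=234, Site K=146, Site L=323, Site M=307, Site H=439. Sum = 234 + 146 + 323 + 307 + 439 = 1449.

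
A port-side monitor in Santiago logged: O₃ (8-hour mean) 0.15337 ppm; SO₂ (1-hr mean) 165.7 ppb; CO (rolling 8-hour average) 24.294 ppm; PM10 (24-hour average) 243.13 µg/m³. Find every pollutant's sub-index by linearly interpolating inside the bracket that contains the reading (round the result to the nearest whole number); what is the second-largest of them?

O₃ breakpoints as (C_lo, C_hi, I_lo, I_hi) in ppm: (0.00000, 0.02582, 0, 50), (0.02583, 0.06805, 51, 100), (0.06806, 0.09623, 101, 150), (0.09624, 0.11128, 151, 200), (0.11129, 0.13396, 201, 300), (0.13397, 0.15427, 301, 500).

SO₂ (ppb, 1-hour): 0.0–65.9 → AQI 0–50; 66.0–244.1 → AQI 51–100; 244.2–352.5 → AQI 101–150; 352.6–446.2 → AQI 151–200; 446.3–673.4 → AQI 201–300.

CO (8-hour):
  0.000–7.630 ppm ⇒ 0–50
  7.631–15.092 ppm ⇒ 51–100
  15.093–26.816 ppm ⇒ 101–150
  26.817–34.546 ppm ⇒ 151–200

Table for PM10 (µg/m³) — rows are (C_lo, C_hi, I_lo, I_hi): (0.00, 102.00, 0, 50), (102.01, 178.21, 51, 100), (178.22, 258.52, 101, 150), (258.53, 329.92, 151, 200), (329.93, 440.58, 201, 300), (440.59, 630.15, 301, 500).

141

O₃: 0.15337 ∈ [0.13397, 0.15427] ↔ index [301, 500].
301 + (0.15337−0.13397)·(500−301)/(0.15427−0.13397) = 301 + 0.01940·199/0.02030 ≈ 491.18, so AQI = 491.
SO₂ 165.7: bracket 66.0–244.1 → index 51–100; slope 49/178.1, offset 99.7.
AQI = 51 + 49/178.1·99.7 ≈ 78.43 ⇒ 78.
CO: 24.294 ∈ [15.093, 26.816] ↔ index [101, 150].
101 + (24.294−15.093)·(150−101)/(26.816−15.093) = 101 + 9.201·49/11.723 ≈ 139.46, so AQI = 139.
PM10: row 178.22–258.52 (AQI 101–150). (150−101)·(243.13−178.22)/(258.52−178.22) + 101 = 49·64.91/80.30 + 101 ≈ 140.61 → 141.
Sub-indices: O₃→491, SO₂→78, CO→139, PM10→141. Ranked high→low: 491, 141, 139, 78. Second-highest sub-index = 141.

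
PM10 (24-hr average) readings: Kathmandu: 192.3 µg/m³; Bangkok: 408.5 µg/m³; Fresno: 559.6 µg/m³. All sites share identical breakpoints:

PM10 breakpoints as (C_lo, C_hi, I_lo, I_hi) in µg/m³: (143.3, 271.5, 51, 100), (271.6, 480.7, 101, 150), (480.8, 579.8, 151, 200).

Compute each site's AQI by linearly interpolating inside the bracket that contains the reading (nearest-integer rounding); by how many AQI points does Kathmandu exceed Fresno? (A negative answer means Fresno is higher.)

Kathmandu: row 143.3–271.5 (AQI 51–100). (100−51)·(192.3−143.3)/(271.5−143.3) + 51 = 49·49.0/128.2 + 51 ≈ 69.73 → 70.
Bangkok 408.5: bracket 271.6–480.7 → index 101–150; slope 49/209.1, offset 136.9.
AQI = 101 + 49/209.1·136.9 ≈ 133.08 ⇒ 133.
Fresno: row 480.8–579.8 (AQI 151–200). (200−151)·(559.6−480.8)/(579.8−480.8) + 151 = 49·78.8/99.0 + 151 ≈ 190.00 → 190.
AQIs: Kathmandu=70, Bangkok=133, Fresno=190. Kathmandu (70) − Fresno (190) = -120.

-120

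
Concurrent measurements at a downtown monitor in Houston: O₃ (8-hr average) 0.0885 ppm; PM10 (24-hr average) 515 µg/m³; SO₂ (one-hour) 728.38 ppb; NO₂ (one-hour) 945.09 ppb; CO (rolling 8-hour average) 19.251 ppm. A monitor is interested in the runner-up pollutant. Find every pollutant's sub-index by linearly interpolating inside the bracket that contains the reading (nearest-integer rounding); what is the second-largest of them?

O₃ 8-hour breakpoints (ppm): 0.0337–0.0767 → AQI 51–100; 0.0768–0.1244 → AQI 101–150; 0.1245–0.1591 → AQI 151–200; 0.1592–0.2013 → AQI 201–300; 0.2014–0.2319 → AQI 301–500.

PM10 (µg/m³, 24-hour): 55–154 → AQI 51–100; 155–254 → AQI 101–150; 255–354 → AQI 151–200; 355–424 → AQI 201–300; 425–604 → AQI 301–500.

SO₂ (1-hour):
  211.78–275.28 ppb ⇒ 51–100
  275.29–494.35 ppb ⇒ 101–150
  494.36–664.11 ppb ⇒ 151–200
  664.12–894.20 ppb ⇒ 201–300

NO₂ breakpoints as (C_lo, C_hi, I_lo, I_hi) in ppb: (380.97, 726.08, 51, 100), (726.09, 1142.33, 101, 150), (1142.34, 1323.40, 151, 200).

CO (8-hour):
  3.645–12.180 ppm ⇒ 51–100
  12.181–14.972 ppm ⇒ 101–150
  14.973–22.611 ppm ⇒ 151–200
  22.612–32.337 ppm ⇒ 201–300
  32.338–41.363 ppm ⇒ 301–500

O₃: 0.0885 ∈ [0.0768, 0.1244] ↔ index [101, 150].
101 + (0.0885−0.0768)·(150−101)/(0.1244−0.0768) = 101 + 0.0117·49/0.0476 ≈ 113.04, so AQI = 113.
PM10 515: bracket 425–604 → index 301–500; slope 199/179, offset 90.
AQI = 301 + 199/179·90 ≈ 401.06 ⇒ 401.
SO₂: 728.38 lies in 664.12–894.20, so I_lo=201, I_hi=300, C_lo=664.12, C_hi=894.20.
(300−201)/(894.20−664.12) × (728.38−664.12) + 201 = 99/230.08 × 64.26 + 201 ≈ 228.65 → 229.
NO₂: row 726.09–1142.33 (AQI 101–150). (150−101)·(945.09−726.09)/(1142.33−726.09) + 101 = 49·219.00/416.24 + 101 ≈ 126.78 → 127.
CO: 19.251 ∈ [14.973, 22.611] ↔ index [151, 200].
151 + (19.251−14.973)·(200−151)/(22.611−14.973) = 151 + 4.278·49/7.638 ≈ 178.44, so AQI = 178.
Sub-indices: O₃→113, PM10→401, SO₂→229, NO₂→127, CO→178. Ranked high→low: 401, 229, 178, 127, 113. Second-highest sub-index = 229.

229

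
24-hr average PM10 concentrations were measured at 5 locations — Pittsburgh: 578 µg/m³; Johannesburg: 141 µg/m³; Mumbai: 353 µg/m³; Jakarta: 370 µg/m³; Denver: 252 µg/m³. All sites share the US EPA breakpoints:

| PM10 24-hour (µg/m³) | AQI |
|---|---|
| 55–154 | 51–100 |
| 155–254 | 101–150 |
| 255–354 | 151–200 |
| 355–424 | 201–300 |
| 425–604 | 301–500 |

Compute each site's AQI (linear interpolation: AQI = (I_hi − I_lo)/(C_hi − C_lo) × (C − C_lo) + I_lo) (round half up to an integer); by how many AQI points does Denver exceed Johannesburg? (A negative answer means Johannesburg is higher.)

55

Pittsburgh 578: bracket 425–604 → index 301–500; slope 199/179, offset 153.
AQI = 301 + 199/179·153 ≈ 471.09 ⇒ 471.
Johannesburg 141: bracket 55–154 → index 51–100; slope 49/99, offset 86.
AQI = 51 + 49/99·86 ≈ 93.57 ⇒ 94.
Mumbai: 353 lies in 255–354, so I_lo=151, I_hi=200, C_lo=255, C_hi=354.
(200−151)/(354−255) × (353−255) + 151 = 49/99 × 98 + 151 ≈ 199.51 → 200.
Jakarta: row 355–424 (AQI 201–300). (300−201)·(370−355)/(424−355) + 201 = 99·15/69 + 201 ≈ 222.52 → 223.
Denver: 252 lies in 155–254, so I_lo=101, I_hi=150, C_lo=155, C_hi=254.
(150−101)/(254−155) × (252−155) + 101 = 49/99 × 97 + 101 ≈ 149.01 → 149.
AQIs: Pittsburgh=471, Johannesburg=94, Mumbai=200, Jakarta=223, Denver=149. Denver (149) − Johannesburg (94) = 55.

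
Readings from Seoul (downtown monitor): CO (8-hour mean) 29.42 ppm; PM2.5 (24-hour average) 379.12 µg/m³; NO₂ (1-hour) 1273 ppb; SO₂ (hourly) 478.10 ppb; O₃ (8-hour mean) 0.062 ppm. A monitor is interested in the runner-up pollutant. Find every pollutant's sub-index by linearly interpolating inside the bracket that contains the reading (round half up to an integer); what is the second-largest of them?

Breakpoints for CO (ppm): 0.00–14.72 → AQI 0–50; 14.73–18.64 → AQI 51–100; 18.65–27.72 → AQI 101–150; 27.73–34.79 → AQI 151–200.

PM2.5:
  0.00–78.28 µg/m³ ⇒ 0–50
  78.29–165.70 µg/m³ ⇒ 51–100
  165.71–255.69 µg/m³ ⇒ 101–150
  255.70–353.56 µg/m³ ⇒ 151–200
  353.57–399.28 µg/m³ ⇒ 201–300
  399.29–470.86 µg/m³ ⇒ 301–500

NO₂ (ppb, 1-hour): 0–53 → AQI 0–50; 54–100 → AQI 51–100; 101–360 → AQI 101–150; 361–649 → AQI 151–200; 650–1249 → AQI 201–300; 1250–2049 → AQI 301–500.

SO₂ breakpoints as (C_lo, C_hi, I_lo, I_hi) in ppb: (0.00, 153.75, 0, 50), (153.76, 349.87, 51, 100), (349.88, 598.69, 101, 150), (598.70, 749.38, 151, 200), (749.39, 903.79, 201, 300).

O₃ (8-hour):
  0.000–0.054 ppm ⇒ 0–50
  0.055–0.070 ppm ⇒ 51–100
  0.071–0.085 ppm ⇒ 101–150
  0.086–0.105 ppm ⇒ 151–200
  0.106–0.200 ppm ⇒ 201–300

256

CO: 29.42 lies in 27.73–34.79, so I_lo=151, I_hi=200, C_lo=27.73, C_hi=34.79.
(200−151)/(34.79−27.73) × (29.42−27.73) + 151 = 49/7.06 × 1.69 + 151 ≈ 162.73 → 163.
PM2.5: 379.12 ∈ [353.57, 399.28] ↔ index [201, 300].
201 + (379.12−353.57)·(300−201)/(399.28−353.57) = 201 + 25.55·99/45.71 ≈ 256.34, so AQI = 256.
NO₂: row 1250–2049 (AQI 301–500). (500−301)·(1273−1250)/(2049−1250) + 301 = 199·23/799 + 301 ≈ 306.73 → 307.
SO₂: 478.10 lies in 349.88–598.69, so I_lo=101, I_hi=150, C_lo=349.88, C_hi=598.69.
(150−101)/(598.69−349.88) × (478.10−349.88) + 101 = 49/248.81 × 128.22 + 101 ≈ 126.25 → 126.
O₃: 0.062 ∈ [0.055, 0.070] ↔ index [51, 100].
51 + (0.062−0.055)·(100−51)/(0.070−0.055) = 51 + 0.007·49/0.015 ≈ 73.87, so AQI = 74.
Sub-indices: CO→163, PM2.5→256, NO₂→307, SO₂→126, O₃→74. Ranked high→low: 307, 256, 163, 126, 74. Second-highest sub-index = 256.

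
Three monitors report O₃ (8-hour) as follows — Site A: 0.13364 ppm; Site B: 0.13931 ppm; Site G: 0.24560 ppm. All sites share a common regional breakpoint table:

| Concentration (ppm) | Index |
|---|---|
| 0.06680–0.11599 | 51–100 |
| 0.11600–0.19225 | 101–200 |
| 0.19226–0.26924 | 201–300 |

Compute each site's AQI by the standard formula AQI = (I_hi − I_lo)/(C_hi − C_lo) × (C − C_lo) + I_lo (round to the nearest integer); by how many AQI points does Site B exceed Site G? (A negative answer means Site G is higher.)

-139

Site A: row 0.11600–0.19225 (AQI 101–200). (200−101)·(0.13364−0.11600)/(0.19225−0.11600) + 101 = 99·0.01764/0.07625 + 101 ≈ 123.90 → 124.
Site B 0.13931: bracket 0.11600–0.19225 → index 101–200; slope 99/0.07625, offset 0.02331.
AQI = 101 + 99/0.07625·0.02331 ≈ 131.26 ⇒ 131.
Site G: row 0.19226–0.26924 (AQI 201–300). (300−201)·(0.24560−0.19226)/(0.26924−0.19226) + 201 = 99·0.05334/0.07698 + 201 ≈ 269.60 → 270.
AQIs: Site A=124, Site B=131, Site G=270. Site B (131) − Site G (270) = -139.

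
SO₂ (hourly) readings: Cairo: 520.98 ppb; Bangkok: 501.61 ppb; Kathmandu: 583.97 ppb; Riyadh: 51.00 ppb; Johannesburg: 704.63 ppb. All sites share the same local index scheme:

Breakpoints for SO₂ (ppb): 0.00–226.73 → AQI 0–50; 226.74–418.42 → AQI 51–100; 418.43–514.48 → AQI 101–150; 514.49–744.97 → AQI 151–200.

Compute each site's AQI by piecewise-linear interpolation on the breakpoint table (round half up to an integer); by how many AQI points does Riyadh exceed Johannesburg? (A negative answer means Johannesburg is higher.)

Cairo 520.98: bracket 514.49–744.97 → index 151–200; slope 49/230.48, offset 6.49.
AQI = 151 + 49/230.48·6.49 ≈ 152.38 ⇒ 152.
Bangkok: row 418.43–514.48 (AQI 101–150). (150−101)·(501.61−418.43)/(514.48−418.43) + 101 = 49·83.18/96.05 + 101 ≈ 143.43 → 143.
Kathmandu: 583.97 lies in 514.49–744.97, so I_lo=151, I_hi=200, C_lo=514.49, C_hi=744.97.
(200−151)/(744.97−514.49) × (583.97−514.49) + 151 = 49/230.48 × 69.48 + 151 ≈ 165.77 → 166.
Riyadh: 51.00 lies in 0.00–226.73, so I_lo=0, I_hi=50, C_lo=0.00, C_hi=226.73.
(50−0)/(226.73−0.00) × (51.00−0.00) + 0 = 50/226.73 × 51.00 + 0 ≈ 11.25 → 11.
Johannesburg: 704.63 lies in 514.49–744.97, so I_lo=151, I_hi=200, C_lo=514.49, C_hi=744.97.
(200−151)/(744.97−514.49) × (704.63−514.49) + 151 = 49/230.48 × 190.14 + 151 ≈ 191.42 → 191.
AQIs: Cairo=152, Bangkok=143, Kathmandu=166, Riyadh=11, Johannesburg=191. Riyadh (11) − Johannesburg (191) = -180.

-180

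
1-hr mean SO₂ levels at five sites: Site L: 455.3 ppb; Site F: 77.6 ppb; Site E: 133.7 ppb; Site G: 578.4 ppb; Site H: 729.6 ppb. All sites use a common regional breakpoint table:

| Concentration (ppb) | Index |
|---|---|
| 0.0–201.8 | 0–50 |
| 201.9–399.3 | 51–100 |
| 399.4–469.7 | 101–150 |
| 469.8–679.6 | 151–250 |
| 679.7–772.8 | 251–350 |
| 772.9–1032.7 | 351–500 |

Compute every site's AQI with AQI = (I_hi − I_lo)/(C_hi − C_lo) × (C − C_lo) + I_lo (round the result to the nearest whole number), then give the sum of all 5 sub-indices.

698

Site L 455.3: bracket 399.4–469.7 → index 101–150; slope 49/70.3, offset 55.9.
AQI = 101 + 49/70.3·55.9 ≈ 139.96 ⇒ 140.
Site F: 77.6 lies in 0.0–201.8, so I_lo=0, I_hi=50, C_lo=0.0, C_hi=201.8.
(50−0)/(201.8−0.0) × (77.6−0.0) + 0 = 50/201.8 × 77.6 + 0 ≈ 19.23 → 19.
Site E 133.7: bracket 0.0–201.8 → index 0–50; slope 50/201.8, offset 133.7.
AQI = 0 + 50/201.8·133.7 ≈ 33.13 ⇒ 33.
Site G: 578.4 lies in 469.8–679.6, so I_lo=151, I_hi=250, C_lo=469.8, C_hi=679.6.
(250−151)/(679.6−469.8) × (578.4−469.8) + 151 = 99/209.8 × 108.6 + 151 ≈ 202.25 → 202.
Site H: 729.6 ∈ [679.7, 772.8] ↔ index [251, 350].
251 + (729.6−679.7)·(350−251)/(772.8−679.7) = 251 + 49.9·99/93.1 ≈ 304.06, so AQI = 304.
AQIs: Site L=140, Site F=19, Site E=33, Site G=202, Site H=304. Sum = 140 + 19 + 33 + 202 + 304 = 698.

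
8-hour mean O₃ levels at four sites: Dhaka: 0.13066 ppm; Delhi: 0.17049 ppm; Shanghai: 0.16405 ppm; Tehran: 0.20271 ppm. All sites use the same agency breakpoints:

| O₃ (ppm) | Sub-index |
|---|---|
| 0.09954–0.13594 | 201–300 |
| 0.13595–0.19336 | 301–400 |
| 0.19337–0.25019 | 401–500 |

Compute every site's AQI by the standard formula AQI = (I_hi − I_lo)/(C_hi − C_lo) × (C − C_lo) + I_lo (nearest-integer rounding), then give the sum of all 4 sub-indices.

Dhaka 0.13066: bracket 0.09954–0.13594 → index 201–300; slope 99/0.03640, offset 0.03112.
AQI = 201 + 99/0.03640·0.03112 ≈ 285.64 ⇒ 286.
Delhi: row 0.13595–0.19336 (AQI 301–400). (400−301)·(0.17049−0.13595)/(0.19336−0.13595) + 301 = 99·0.03454/0.05741 + 301 ≈ 360.56 → 361.
Shanghai: 0.16405 ∈ [0.13595, 0.19336] ↔ index [301, 400].
301 + (0.16405−0.13595)·(400−301)/(0.19336−0.13595) = 301 + 0.02810·99/0.05741 ≈ 349.46, so AQI = 349.
Tehran: 0.20271 ∈ [0.19337, 0.25019] ↔ index [401, 500].
401 + (0.20271−0.19337)·(500−401)/(0.25019−0.19337) = 401 + 0.00934·99/0.05682 ≈ 417.27, so AQI = 417.
AQIs: Dhaka=286, Delhi=361, Shanghai=349, Tehran=417. Sum = 286 + 361 + 349 + 417 = 1413.

1413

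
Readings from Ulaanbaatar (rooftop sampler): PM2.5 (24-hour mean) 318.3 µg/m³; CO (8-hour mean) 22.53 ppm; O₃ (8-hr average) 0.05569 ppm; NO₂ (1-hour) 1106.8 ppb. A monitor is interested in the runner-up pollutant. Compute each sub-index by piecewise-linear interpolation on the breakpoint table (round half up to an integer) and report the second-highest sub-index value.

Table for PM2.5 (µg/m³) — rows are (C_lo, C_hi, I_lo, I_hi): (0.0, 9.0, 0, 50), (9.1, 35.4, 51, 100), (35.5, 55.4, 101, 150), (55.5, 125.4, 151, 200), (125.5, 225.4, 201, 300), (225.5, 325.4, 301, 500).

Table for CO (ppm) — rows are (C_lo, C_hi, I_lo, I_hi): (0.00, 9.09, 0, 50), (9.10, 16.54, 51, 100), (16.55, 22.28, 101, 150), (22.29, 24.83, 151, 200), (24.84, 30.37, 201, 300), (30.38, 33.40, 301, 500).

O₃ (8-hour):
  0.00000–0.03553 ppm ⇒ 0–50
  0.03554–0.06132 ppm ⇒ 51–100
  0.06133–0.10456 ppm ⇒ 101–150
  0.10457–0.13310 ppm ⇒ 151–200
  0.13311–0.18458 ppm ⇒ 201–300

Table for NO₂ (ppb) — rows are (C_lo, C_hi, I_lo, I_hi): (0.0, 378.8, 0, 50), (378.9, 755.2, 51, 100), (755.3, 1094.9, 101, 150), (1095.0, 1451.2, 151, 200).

156

PM2.5 318.3: bracket 225.5–325.4 → index 301–500; slope 199/99.9, offset 92.8.
AQI = 301 + 199/99.9·92.8 ≈ 485.86 ⇒ 486.
CO 22.53: bracket 22.29–24.83 → index 151–200; slope 49/2.54, offset 0.24.
AQI = 151 + 49/2.54·0.24 ≈ 155.63 ⇒ 156.
O₃ 0.05569: bracket 0.03554–0.06132 → index 51–100; slope 49/0.02578, offset 0.02015.
AQI = 51 + 49/0.02578·0.02015 ≈ 89.30 ⇒ 89.
NO₂: 1106.8 lies in 1095.0–1451.2, so I_lo=151, I_hi=200, C_lo=1095.0, C_hi=1451.2.
(200−151)/(1451.2−1095.0) × (1106.8−1095.0) + 151 = 49/356.2 × 11.8 + 151 ≈ 152.62 → 153.
Sub-indices: PM2.5→486, CO→156, O₃→89, NO₂→153. Ranked high→low: 486, 156, 153, 89. Second-highest sub-index = 156.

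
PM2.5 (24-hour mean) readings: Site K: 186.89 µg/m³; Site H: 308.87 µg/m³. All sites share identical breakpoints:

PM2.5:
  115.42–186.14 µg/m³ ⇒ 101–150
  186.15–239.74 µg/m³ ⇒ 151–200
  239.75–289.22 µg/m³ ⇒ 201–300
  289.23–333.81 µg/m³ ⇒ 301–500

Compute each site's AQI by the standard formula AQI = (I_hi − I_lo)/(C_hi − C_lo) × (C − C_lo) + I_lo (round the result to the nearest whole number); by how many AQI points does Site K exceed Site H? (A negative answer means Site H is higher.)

Site K 186.89: bracket 186.15–239.74 → index 151–200; slope 49/53.59, offset 0.74.
AQI = 151 + 49/53.59·0.74 ≈ 151.68 ⇒ 152.
Site H: 308.87 ∈ [289.23, 333.81] ↔ index [301, 500].
301 + (308.87−289.23)·(500−301)/(333.81−289.23) = 301 + 19.64·199/44.58 ≈ 388.67, so AQI = 389.
AQIs: Site K=152, Site H=389. Site K (152) − Site H (389) = -237.

-237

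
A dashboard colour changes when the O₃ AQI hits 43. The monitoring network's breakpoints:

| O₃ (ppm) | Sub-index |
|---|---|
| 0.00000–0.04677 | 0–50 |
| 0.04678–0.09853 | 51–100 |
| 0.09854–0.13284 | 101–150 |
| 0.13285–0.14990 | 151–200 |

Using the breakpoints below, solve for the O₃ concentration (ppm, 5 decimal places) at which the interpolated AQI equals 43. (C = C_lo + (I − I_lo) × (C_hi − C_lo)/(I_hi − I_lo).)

AQI 43 lies in the 0–50 band, which corresponds to 0.00000–0.04677 ppm.
C = 0.00000 + (43−0)×(0.04677−0.00000)/(50−0) = 0.00000 + 43×0.04677/50 ≈ 0.0402222 ppm → 0.04022 ppm to 5 dp.

0.04022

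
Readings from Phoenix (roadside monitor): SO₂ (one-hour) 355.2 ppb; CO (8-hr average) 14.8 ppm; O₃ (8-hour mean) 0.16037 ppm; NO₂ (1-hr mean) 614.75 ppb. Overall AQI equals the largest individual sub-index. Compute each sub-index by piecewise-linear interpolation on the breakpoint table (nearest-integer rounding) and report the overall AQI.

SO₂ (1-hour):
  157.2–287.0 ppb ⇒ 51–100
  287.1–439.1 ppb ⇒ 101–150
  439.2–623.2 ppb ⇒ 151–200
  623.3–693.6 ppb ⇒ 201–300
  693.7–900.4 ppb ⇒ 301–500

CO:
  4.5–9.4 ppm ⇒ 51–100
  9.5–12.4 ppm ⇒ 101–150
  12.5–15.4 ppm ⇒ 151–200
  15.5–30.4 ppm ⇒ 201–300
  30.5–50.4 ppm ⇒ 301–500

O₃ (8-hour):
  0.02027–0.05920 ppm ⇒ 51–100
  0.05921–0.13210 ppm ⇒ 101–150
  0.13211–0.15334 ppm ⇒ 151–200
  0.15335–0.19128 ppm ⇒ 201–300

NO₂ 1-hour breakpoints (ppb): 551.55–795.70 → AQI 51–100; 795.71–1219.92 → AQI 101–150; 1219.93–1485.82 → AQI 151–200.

219

SO₂: 355.2 ∈ [287.1, 439.1] ↔ index [101, 150].
101 + (355.2−287.1)·(150−101)/(439.1−287.1) = 101 + 68.1·49/152.0 ≈ 122.95, so AQI = 123.
CO 14.8: bracket 12.5–15.4 → index 151–200; slope 49/2.9, offset 2.3.
AQI = 151 + 49/2.9·2.3 ≈ 189.86 ⇒ 190.
O₃: 0.16037 lies in 0.15335–0.19128, so I_lo=201, I_hi=300, C_lo=0.15335, C_hi=0.19128.
(300−201)/(0.19128−0.15335) × (0.16037−0.15335) + 201 = 99/0.03793 × 0.00702 + 201 ≈ 219.32 → 219.
NO₂ 614.75: bracket 551.55–795.70 → index 51–100; slope 49/244.15, offset 63.20.
AQI = 51 + 49/244.15·63.20 ≈ 63.68 ⇒ 64.
Sub-indices: SO₂→123, CO→190, O₃→219, NO₂→64. Overall AQI = max = 219; dominant pollutant is O₃.
AQI 219: Very Unhealthy.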